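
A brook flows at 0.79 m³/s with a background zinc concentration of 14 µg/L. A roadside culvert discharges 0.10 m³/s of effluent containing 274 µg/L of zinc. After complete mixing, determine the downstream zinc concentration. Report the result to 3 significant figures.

43.2 µg/L

Conservation of mass: C = (0.7900·14.00 + 0.1000·274.0) / 0.8900 = 38.46/0.8900 = 43.21 µg/L.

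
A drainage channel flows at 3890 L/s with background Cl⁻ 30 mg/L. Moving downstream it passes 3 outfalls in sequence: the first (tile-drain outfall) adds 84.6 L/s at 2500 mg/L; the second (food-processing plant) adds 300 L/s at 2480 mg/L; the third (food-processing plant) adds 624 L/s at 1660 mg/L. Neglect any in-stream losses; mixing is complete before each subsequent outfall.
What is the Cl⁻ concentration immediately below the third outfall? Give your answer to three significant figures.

430 mg/L

After outfall 1: Q = 3890 + 84.60 = 3975 L/s; C = (3890·30.00 + 84.60·2500)/3975 = 82.57 mg/L.
After outfall 2: Q = 3975 + 300.0 = 4275 L/s; C = (3975·82.57 + 300.0·2480)/4275 = 250.8 mg/L.
After outfall 3: Q = 4275 + 624.0 = 4899 L/s; C = (4275·250.8 + 624.0·1660)/4899 = 430.3 mg/L.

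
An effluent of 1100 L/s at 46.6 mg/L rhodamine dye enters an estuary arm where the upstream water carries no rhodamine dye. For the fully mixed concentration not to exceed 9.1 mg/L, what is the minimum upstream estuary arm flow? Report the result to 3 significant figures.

Set C_mix = 9.1: (Q·0 + 1100·46.60) / (Q + 1100) = 9.1
→ Q = 1100·(46.60 − 9.1)/(9.1 − 0) = 4533 L/s.

4530 L/s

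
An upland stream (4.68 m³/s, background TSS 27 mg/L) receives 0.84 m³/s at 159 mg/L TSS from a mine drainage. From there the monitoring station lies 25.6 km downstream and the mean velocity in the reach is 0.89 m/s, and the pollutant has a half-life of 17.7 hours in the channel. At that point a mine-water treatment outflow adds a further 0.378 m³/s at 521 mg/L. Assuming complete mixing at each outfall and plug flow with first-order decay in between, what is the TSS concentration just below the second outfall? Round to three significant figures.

After mixing, C = (4.680·27.00 + 0.8400·159.0) / 5.520 = 259.9/5.520 = 47.09 mg/L; combined flow 5.520 m³/s.
Travel time t = 25.6·1000 / 0.89 = 28760 s = 7.990 h.
Half-life 17.7 h → k = ln 2 / 17.7 = 0.03916 h⁻¹ = 0.9399 d⁻¹.
Applying C = C₀e^(−kt): 47.09 × 0.7313 = 34.44 mg/L.
At the second outfall, C = (5.520·34.44 + 0.3780·521.0) / (5.520 + 0.3780) = 65.62 mg/L.

65.6 mg/L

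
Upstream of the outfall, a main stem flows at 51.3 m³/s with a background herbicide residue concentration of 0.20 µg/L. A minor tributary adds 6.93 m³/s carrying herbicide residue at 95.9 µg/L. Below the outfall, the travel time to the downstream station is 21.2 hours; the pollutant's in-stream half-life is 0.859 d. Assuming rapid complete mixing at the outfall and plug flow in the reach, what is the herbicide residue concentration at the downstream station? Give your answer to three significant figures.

5.68 µg/L

After mixing, C = (51.30·0.2000 + 6.930·95.90) / 58.23 = 674.8/58.23 = 11.59 µg/L.
Half-life 0.859 d → k = ln 2 / 0.859 = 0.8069 d⁻¹.
After decay, C = 11.59 × e^(−kt) = 11.59 × 0.4903 = 5.682 µg/L.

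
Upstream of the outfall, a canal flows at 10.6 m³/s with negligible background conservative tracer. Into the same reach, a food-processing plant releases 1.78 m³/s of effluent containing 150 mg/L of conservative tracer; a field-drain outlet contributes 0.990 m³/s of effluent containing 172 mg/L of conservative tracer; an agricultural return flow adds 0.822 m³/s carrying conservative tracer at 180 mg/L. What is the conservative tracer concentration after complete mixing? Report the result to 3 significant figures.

Mixed concentration C = ΣQC/ΣQ = (10.60·0 + 1.780·150.0 + 0.9900·172.0 + 0.8220·180.0) / 14.19 = 585.2/14.19 = 41.24 mg/L.

41.2 mg/L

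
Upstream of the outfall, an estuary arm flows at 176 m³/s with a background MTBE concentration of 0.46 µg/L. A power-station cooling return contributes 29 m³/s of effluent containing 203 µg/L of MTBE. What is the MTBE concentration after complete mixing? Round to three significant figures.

29.1 µg/L

Mass balance: C = (176.0·0.4600 + 29.00·203.0) / 205.0 = 5968/205.0 = 29.11 µg/L.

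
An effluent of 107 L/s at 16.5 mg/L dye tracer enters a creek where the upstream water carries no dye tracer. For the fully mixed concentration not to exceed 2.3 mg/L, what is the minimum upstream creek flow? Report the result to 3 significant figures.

661 L/s

Set C_mix = 2.3: (Q·0 + 107.0·16.50) / (Q + 107.0) = 2.3
→ Q = 107.0·(16.50 − 2.3)/(2.3 − 0) = 660.6 L/s.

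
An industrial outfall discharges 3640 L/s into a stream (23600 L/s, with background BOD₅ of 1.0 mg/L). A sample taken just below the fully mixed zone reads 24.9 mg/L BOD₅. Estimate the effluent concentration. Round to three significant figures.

180 mg/L

Mass balance: 23600·1.000 + 3640·Cₑ = 27240·24.90
→ Cₑ = (27240·24.90 − 23600·1.000) / 3640 = 179.9 mg/L.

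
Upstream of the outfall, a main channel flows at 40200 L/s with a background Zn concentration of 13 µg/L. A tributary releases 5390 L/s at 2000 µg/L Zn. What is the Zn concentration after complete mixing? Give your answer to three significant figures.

Mass balance: C = (40200·13.00 + 5390·2000) / 45590 = 11300000/45590 = 247.9 µg/L.

248 µg/L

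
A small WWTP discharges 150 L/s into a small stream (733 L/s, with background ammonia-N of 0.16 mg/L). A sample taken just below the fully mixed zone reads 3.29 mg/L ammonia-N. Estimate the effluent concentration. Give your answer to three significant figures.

18.6 mg/L

Mass balance: 733.0·0.1600 + 150.0·Cₑ = 883.0·3.290
→ Cₑ = (883.0·3.290 − 733.0·0.1600) / 150.0 = 18.59 mg/L.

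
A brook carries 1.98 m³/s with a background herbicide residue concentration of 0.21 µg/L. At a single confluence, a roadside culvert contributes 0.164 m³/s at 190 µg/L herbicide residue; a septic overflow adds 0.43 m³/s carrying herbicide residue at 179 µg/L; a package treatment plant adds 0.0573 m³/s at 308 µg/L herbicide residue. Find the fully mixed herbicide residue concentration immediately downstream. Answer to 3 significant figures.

48.0 µg/L

After mixing, C = (1.980·0.2100 + 0.1640·190.0 + 0.4300·179.0 + 0.05730·308.0) / 2.631 = 126.2/2.631 = 47.96 µg/L.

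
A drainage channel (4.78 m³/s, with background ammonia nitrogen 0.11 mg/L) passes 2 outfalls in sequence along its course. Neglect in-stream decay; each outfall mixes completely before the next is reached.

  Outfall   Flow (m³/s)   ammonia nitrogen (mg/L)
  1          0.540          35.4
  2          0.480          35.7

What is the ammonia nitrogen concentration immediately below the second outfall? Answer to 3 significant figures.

Outfall 1: combined Q = 5.320 m³/s; C = (4.780·0.1100 + 0.5400·35.40)/5.320 = 3.692 mg/L.
Outfall 2: combined Q = 5.800 m³/s; C = (5.320·3.692 + 0.4800·35.70)/5.800 = 6.341 mg/L.

6.34 mg/L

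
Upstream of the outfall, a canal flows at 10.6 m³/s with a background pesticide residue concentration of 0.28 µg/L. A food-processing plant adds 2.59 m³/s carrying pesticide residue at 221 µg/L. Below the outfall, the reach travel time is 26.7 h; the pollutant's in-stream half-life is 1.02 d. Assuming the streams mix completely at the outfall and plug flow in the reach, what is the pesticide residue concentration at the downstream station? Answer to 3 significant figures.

Conservation of mass: C = (10.60·0.2800 + 2.590·221.0) / 13.19 = 575.4/13.19 = 43.62 µg/L.
Half-life 1.02 d → k = ln 2 / 1.02 = 0.6796 d⁻¹.
After decay, C = 43.62 × e^(−kt) = 43.62 × 0.4695 = 20.48 µg/L.

20.5 µg/L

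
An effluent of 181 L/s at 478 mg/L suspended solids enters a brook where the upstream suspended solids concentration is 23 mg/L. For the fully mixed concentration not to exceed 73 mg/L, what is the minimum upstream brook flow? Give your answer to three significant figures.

1470 L/s

Set C_mix = 73: (Q·23.00 + 181.0·478.0) / (Q + 181.0) = 73
→ Q = 181.0·(478.0 − 73)/(73 − 23.00) = 1466 L/s.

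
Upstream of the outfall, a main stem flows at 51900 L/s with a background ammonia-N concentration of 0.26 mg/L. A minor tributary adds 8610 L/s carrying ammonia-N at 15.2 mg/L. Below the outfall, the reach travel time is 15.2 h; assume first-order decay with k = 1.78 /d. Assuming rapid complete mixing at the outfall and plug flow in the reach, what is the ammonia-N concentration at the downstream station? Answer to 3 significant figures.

Conservation of mass: C = (51900·0.2600 + 8610·15.20) / 60510 = 144400/60510 = 2.386 mg/L.
After decay, C = 2.386 × e^(−kt) = 2.386 × 0.3239 = 0.7728 mg/L.

0.773 mg/L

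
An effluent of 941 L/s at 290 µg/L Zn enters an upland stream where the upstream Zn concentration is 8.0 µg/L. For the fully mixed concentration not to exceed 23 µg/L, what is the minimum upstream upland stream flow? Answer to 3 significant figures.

16700 L/s

Set C_mix = 23: (Q·8.000 + 941.0·290.0) / (Q + 941.0) = 23
→ Q = 941.0·(290.0 − 23)/(23 − 8.000) = 16750 L/s.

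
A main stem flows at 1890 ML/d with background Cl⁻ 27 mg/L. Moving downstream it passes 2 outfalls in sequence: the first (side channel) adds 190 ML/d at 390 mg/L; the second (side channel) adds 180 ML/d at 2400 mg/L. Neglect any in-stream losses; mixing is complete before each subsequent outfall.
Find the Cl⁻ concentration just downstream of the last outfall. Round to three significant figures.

247 mg/L

After outfall 1: Q = 1890 + 190.0 = 2080 ML/d; C = (1890·27.00 + 190.0·390.0)/2080 = 60.16 mg/L.
After outfall 2: Q = 2080 + 180.0 = 2260 ML/d; C = (2080·60.16 + 180.0·2400)/2260 = 246.5 mg/L.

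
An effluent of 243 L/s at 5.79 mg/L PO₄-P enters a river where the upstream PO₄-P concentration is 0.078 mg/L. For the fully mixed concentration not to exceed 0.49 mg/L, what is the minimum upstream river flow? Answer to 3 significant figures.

Set C_mix = 0.49: (Q·0.07800 + 243.0·5.790) / (Q + 243.0) = 0.49
→ Q = 243.0·(5.790 − 0.49)/(0.49 − 0.07800) = 3126 L/s.

3130 L/s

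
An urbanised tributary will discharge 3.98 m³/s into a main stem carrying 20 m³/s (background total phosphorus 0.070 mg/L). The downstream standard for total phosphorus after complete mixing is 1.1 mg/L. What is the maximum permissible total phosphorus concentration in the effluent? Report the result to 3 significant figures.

At the limit, (Qr·Cr + Qe·Cₑ)/(Qr + Qe) = 1.1:
Cₑ = (23.98·1.1 − 20.00·0.07000) / 3.980 = 6.276 mg/L.

6.28 mg/L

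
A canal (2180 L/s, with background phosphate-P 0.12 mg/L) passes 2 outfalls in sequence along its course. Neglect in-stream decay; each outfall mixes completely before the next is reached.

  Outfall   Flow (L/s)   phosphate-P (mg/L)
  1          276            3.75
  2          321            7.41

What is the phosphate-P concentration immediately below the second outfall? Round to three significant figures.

1.32 mg/L

Below outfall 1: Q → 2456 L/s, C = (2180·0.1200 + 276.0·3.750)/2456 = 0.5279 mg/L.
Below outfall 2: Q → 2777 L/s, C = (2456·0.5279 + 321.0·7.410)/2777 = 1.323 mg/L.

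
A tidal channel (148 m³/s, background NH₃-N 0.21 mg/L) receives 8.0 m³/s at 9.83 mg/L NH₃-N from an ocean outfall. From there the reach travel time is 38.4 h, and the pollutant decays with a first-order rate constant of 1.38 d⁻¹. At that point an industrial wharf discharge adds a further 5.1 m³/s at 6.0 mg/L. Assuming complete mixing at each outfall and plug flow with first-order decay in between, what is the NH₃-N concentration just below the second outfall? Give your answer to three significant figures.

After mixing, C = (148.0·0.2100 + 8.000·9.830) / 156.0 = 109.7/156.0 = 0.7033 mg/L; combined flow 156.0 m³/s.
First-order decay: C = 0.7033·exp(−k·t) = 0.7033·0.1099 = 0.07731 mg/L.
At the second outfall, C = (156.0·0.07731 + 5.100·6.000) / (156.0 + 5.100) = 0.2648 mg/L.

0.265 mg/L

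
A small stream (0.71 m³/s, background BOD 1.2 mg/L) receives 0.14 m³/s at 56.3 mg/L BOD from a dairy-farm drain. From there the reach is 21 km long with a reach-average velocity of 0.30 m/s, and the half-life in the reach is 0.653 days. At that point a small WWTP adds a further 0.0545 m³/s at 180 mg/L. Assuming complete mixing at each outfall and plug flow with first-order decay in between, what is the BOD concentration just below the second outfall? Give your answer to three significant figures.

Mixed concentration C = ΣQC/ΣQ = (0.7100·1.200 + 0.1400·56.30) / 0.8500 = 8.734/0.8500 = 10.28 mg/L; combined flow 0.8500 m³/s.
Travel time t = 21·1000 / 0.30 = 70000 s = 19.44 h.
Half-life 0.653 d → k = ln 2 / 0.653 = 1.061 d⁻¹.
Decay over the reach: 10.28·exp(−kt) = 10.28·0.4232 = 4.348 mg/L.
Second outfall: C = (0.8500·4.348 + 0.05450·180.0)/0.9045 = 14.93 mg/L.

14.9 mg/L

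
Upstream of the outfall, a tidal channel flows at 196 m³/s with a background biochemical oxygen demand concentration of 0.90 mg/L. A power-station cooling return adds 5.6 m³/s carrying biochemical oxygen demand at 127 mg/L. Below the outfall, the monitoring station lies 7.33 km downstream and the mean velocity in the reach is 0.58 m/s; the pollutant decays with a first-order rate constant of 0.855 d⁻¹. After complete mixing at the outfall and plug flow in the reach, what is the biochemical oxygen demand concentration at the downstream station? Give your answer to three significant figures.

Mixed concentration C = ΣQC/ΣQ = (196.0·0.9000 + 5.600·127.0) / 201.6 = 887.6/201.6 = 4.403 mg/L.
Travel time t = 7.33·1000 / 0.58 = 12640 s = 3.511 h.
Decay over the reach: 4.403·exp(−kt) = 4.403·0.8824 = 3.885 mg/L.

3.89 mg/L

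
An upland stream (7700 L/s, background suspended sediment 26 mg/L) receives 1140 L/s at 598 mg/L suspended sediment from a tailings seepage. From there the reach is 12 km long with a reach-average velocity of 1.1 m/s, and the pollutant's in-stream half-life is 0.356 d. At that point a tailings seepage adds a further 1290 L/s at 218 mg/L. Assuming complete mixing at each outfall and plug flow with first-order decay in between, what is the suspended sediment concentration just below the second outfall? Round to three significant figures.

Flow-weighted average: C = (7700·26.00 + 1140·598.0) / 8840 = 881900/8840 = 99.76 mg/L; combined flow 8840 L/s.
Travel time t = 12·1000 / 1.1 = 10910 s = 3.030 h.
Half-life 0.356 d → k = ln 2 / 0.356 = 1.947 d⁻¹.
After decay, C = 99.76 × e^(−kt) = 99.76 × 0.7820 = 78.02 mg/L.
Second outfall: C = (8840·78.02 + 1290·218.0)/10130 = 95.85 mg/L.

95.8 mg/L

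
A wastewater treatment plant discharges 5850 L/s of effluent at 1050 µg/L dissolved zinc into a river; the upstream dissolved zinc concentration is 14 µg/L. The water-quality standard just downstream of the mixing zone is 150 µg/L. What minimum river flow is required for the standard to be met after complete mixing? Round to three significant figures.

38700 L/s

Set C_mix = 150: (Q·14.00 + 5850·1050) / (Q + 5850) = 150
→ Q = 5850·(1050 − 150)/(150 − 14.00) = 38710 L/s.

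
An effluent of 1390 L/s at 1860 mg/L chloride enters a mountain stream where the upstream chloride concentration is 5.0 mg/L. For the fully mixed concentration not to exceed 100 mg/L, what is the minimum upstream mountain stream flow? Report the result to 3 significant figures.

Set C_mix = 100: (Q·5.000 + 1390·1860) / (Q + 1390) = 100
→ Q = 1390·(1860 − 100)/(100 − 5.000) = 25750 L/s.

25800 L/s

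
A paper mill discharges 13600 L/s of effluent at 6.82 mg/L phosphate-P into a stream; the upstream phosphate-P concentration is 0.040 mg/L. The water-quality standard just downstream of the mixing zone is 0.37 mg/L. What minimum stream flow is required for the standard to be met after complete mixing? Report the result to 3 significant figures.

266000 L/s

Set C_mix = 0.37: (Q·0.04000 + 13600·6.820) / (Q + 13600) = 0.37
→ Q = 13600·(6.820 − 0.37)/(0.37 − 0.04000) = 265800 L/s.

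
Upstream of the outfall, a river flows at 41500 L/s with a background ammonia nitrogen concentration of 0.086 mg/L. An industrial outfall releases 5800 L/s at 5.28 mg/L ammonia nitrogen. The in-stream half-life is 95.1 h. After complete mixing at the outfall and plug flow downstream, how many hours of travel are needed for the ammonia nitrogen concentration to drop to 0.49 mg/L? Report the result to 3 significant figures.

After mixing, C = (41500·0.08600 + 5800·5.280) / 47300 = 34190/47300 = 0.7229 mg/L.
Half-life 95.1 h → k = ln 2 / 95.1 = 0.007289 h⁻¹ = 0.1749 d⁻¹.
0.7229·exp(−k·t) = 0.49 → t = ln(0.7229/0.49)/k = 192100 s = 53.35 h.

53.4 h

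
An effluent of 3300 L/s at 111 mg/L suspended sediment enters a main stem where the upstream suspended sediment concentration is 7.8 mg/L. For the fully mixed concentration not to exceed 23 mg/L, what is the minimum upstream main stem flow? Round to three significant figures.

19100 L/s

Set C_mix = 23: (Q·7.800 + 3300·111.0) / (Q + 3300) = 23
→ Q = 3300·(111.0 − 23)/(23 − 7.800) = 19110 L/s.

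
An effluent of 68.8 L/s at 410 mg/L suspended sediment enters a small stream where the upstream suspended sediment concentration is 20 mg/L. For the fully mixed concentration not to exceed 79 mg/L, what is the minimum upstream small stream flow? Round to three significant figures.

386 L/s

Set C_mix = 79: (Q·20.00 + 68.80·410.0) / (Q + 68.80) = 79
→ Q = 68.80·(410.0 − 79)/(79 − 20.00) = 386.0 L/s.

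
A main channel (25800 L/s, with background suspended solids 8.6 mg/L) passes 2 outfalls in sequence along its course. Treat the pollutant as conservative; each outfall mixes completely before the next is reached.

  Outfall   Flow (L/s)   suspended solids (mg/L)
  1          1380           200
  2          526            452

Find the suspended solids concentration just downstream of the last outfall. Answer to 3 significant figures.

Below outfall 1: Q → 27180 L/s, C = (25800·8.600 + 1380·200.0)/27180 = 18.32 mg/L.
Below outfall 2: Q → 27710 L/s, C = (27180·18.32 + 526.0·452.0)/27710 = 26.55 mg/L.

26.6 mg/L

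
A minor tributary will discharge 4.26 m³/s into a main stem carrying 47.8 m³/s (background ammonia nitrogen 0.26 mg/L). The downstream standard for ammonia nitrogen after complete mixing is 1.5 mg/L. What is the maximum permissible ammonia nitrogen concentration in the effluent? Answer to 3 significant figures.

At the limit, (Qr·Cr + Qe·Cₑ)/(Qr + Qe) = 1.5:
Cₑ = (52.06·1.5 − 47.80·0.2600) / 4.260 = 15.41 mg/L.

15.4 mg/L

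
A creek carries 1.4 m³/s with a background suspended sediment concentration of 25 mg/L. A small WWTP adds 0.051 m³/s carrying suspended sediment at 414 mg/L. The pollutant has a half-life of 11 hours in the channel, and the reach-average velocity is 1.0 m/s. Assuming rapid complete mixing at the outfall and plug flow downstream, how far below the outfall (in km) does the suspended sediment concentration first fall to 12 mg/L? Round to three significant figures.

66.9 km

After mixing, C = (1.400·25.00 + 0.05100·414.0) / 1.451 = 56.11/1.451 = 38.67 mg/L.
Half-life 11 h → k = ln 2 / 11 = 0.06301 h⁻¹ = 1.512 d⁻¹.
Set 38.67·exp(−k·t) = 12 → t = ln(38.67/12)/k = 66860 s = 18.57 h.
Distance = v·t = 1.0·66860 = 66860 m = 66.86 km.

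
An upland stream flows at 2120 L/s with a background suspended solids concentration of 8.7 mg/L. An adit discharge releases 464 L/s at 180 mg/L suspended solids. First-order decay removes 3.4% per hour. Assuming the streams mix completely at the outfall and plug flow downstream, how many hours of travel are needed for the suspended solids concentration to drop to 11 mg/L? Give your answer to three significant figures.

36.9 h

After mixing, C = (2120·8.700 + 464.0·180.0) / 2584 = 102000/2584 = 39.46 mg/L.
3.4%/h lost → k = −ln(1 − 0.034) = 0.03459 h⁻¹.
39.46·exp(−k·t) = 11 → t = ln(39.46/11)/k = 132900 s = 36.93 h.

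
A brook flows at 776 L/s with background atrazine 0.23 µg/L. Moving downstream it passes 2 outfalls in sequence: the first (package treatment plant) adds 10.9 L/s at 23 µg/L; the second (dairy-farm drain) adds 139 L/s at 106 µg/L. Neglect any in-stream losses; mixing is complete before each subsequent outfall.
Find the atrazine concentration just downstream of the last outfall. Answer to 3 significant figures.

16.4 µg/L

After outfall 1: Q = 776.0 + 10.90 = 786.9 L/s; C = (776.0·0.2300 + 10.90·23.00)/786.9 = 0.5454 µg/L.
After outfall 2: Q = 786.9 + 139.0 = 925.9 L/s; C = (786.9·0.5454 + 139.0·106.0)/925.9 = 16.38 µg/L.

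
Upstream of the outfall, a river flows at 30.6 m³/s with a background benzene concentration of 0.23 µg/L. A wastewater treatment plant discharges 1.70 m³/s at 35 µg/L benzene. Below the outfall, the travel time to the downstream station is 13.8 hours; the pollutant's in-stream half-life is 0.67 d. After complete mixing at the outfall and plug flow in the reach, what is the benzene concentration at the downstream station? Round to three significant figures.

After mixing, C = (30.60·0.2300 + 1.700·35.00) / 32.30 = 66.54/32.30 = 2.060 µg/L.
Half-life 0.67 d → k = ln 2 / 0.67 = 1.035 d⁻¹.
After decay, C = 2.060 × e^(−kt) = 2.060 × 0.5516 = 1.136 µg/L.

1.14 µg/L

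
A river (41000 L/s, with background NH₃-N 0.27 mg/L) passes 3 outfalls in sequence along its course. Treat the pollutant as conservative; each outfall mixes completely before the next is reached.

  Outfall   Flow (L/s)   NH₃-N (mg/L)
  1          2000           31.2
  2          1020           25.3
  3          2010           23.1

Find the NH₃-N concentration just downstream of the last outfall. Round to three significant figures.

3.17 mg/L

Below outfall 1: Q → 43000 L/s, C = (41000·0.2700 + 2000·31.20)/43000 = 1.709 mg/L.
Below outfall 2: Q → 44020 L/s, C = (43000·1.709 + 1020·25.30)/44020 = 2.255 mg/L.
Below outfall 3: Q → 46030 L/s, C = (44020·2.255 + 2010·23.10)/46030 = 3.165 mg/L.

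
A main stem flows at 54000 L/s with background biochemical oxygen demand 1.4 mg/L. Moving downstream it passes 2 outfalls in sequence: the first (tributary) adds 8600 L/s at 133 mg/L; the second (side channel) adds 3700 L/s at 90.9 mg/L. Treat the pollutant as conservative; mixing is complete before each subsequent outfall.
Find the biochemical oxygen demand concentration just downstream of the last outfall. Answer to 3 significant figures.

23.5 mg/L

Outfall 1: combined Q = 62600 L/s; C = (54000·1.400 + 8600·133.0)/62600 = 19.48 mg/L.
Outfall 2: combined Q = 66300 L/s; C = (62600·19.48 + 3700·90.90)/66300 = 23.47 mg/L.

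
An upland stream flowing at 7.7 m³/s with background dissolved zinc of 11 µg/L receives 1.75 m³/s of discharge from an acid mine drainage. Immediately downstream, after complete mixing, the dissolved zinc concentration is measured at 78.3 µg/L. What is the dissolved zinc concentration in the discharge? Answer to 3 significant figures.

374 µg/L

Mass balance: 7.700·11.00 + 1.750·Cₑ = 9.450·78.30
→ Cₑ = (9.450·78.30 − 7.700·11.00) / 1.750 = 374.4 µg/L.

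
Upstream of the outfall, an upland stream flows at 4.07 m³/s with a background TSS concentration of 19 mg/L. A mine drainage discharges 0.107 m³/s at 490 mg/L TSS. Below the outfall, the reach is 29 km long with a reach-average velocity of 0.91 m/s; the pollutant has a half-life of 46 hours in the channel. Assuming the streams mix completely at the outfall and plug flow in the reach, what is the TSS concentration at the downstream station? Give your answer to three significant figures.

27.2 mg/L

Mixed concentration C = ΣQC/ΣQ = (4.070·19.00 + 0.1070·490.0) / 4.177 = 129.8/4.177 = 31.07 mg/L.
Travel time t = 29·1000 / 0.91 = 31870 s = 8.852 h.
Half-life 46 h → k = ln 2 / 46 = 0.01507 h⁻¹ = 0.3616 d⁻¹.
Applying C = C₀e^(−kt): 31.07 × 0.8751 = 27.19 mg/L.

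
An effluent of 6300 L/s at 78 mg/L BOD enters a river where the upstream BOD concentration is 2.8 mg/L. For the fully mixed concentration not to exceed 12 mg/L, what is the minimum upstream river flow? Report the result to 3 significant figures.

Set C_mix = 12: (Q·2.800 + 6300·78.00) / (Q + 6300) = 12
→ Q = 6300·(78.00 − 12)/(12 − 2.800) = 45200 L/s.

45200 L/s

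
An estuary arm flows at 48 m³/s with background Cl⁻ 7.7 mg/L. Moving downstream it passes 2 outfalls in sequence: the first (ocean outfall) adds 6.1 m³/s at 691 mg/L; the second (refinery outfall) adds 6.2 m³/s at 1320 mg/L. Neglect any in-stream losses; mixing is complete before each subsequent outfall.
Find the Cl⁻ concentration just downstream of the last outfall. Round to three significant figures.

212 mg/L

Below outfall 1: Q → 54.10 m³/s, C = (48.00·7.700 + 6.100·691.0)/54.10 = 84.74 mg/L.
Below outfall 2: Q → 60.30 m³/s, C = (54.10·84.74 + 6.200·1320)/60.30 = 211.8 mg/L.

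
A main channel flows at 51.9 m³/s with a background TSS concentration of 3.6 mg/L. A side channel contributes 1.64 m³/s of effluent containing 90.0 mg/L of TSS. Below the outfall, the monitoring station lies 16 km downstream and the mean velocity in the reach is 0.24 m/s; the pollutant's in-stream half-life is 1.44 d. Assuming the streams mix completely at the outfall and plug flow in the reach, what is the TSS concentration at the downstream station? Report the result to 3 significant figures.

4.31 mg/L

Mass balance: C = (51.90·3.600 + 1.640·90.00) / 53.54 = 334.4/53.54 = 6.247 mg/L.
Travel time t = 16·1000 / 0.24 = 66670 s = 18.52 h.
Half-life 1.44 d → k = ln 2 / 1.44 = 0.4814 d⁻¹.
Applying C = C₀e^(−kt): 6.247 × 0.6898 = 4.309 mg/L.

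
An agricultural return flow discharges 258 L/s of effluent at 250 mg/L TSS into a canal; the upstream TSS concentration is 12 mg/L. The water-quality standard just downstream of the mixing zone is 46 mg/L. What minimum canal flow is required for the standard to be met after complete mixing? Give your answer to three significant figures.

Set C_mix = 46: (Q·12.00 + 258.0·250.0) / (Q + 258.0) = 46
→ Q = 258.0·(250.0 − 46)/(46 − 12.00) = 1548 L/s.

1550 L/s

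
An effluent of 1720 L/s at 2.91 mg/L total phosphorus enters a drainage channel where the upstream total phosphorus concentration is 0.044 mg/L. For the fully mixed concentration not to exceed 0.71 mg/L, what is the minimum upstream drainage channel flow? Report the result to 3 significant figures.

5680 L/s

Set C_mix = 0.71: (Q·0.04400 + 1720·2.910) / (Q + 1720) = 0.71
→ Q = 1720·(2.910 − 0.71)/(0.71 − 0.04400) = 5682 L/s.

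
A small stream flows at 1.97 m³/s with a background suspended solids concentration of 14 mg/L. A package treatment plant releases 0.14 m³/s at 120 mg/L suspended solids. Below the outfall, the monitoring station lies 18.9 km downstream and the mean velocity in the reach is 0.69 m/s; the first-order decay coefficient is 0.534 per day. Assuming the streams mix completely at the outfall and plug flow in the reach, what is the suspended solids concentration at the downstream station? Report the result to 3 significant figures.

17.8 mg/L

After mixing, C = (1.970·14.00 + 0.1400·120.0) / 2.110 = 44.38/2.110 = 21.03 mg/L.
Travel time t = 18.9·1000 / 0.69 = 27390 s = 7.609 h.
First-order decay: C = 21.03·exp(−k·t) = 21.03·0.8443 = 17.76 mg/L.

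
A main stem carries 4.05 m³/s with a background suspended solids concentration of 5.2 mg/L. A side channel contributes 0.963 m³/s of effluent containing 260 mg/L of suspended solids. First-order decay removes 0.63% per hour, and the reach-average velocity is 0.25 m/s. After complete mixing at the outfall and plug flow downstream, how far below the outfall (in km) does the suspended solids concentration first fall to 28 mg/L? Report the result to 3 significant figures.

After mixing, C = (4.050·5.200 + 0.9630·260.0) / 5.013 = 271.4/5.013 = 54.15 mg/L.
0.63%/h lost → k = −ln(1 − 0.0063) = 0.006320 h⁻¹.
Set 54.15·exp(−k·t) = 28 → t = ln(54.15/28)/k = 375700 s = 104.4 h.
Distance = v·t = 0.25·375700 = 93920 m = 93.92 km.

93.9 km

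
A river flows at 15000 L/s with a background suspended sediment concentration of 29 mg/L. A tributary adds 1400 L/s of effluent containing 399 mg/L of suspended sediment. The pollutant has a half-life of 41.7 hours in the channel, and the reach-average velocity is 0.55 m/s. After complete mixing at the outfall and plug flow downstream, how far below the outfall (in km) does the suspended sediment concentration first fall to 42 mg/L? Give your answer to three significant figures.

Conservation of mass: C = (15000·29.00 + 1400·399.0) / 16400 = 993600/16400 = 60.59 mg/L.
Half-life 41.7 h → k = ln 2 / 41.7 = 0.01662 h⁻¹ = 0.3989 d⁻¹.
Set 60.59·exp(−k·t) = 42 → t = ln(60.59/42)/k = 79350 s = 22.04 h.
Distance = v·t = 0.55·79350 = 43640 m = 43.64 km.

43.6 km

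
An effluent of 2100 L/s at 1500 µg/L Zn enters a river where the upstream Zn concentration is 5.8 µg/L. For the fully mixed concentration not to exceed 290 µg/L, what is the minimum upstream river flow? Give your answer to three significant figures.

Set C_mix = 290: (Q·5.800 + 2100·1500) / (Q + 2100) = 290
→ Q = 2100·(1500 − 290)/(290 − 5.800) = 8941 L/s.

8940 L/s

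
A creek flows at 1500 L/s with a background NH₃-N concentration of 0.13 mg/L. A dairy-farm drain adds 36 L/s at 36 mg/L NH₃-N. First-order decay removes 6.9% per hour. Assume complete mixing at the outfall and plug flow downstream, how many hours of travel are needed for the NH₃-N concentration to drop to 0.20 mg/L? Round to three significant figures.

22.1 h

After mixing, C = (1500·0.1300 + 36.00·36.00) / 1536 = 1491/1536 = 0.9707 mg/L.
6.9%/h lost → k = −ln(1 − 0.069) = 0.07150 h⁻¹.
0.9707·exp(−k·t) = 0.20 → t = ln(0.9707/0.20)/k = 79540 s = 22.09 h.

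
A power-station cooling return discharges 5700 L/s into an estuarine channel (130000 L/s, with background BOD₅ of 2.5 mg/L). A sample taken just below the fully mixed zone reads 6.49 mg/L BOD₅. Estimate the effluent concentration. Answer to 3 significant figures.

97.5 mg/L

Mass balance: 130000·2.500 + 5700·Cₑ = 135700·6.490
→ Cₑ = (135700·6.490 − 130000·2.500) / 5700 = 97.49 mg/L.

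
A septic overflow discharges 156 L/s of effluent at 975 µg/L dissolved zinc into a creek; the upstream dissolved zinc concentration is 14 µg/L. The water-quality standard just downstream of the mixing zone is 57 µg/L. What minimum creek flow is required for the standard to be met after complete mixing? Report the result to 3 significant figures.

3330 L/s

Set C_mix = 57: (Q·14.00 + 156.0·975.0) / (Q + 156.0) = 57
→ Q = 156.0·(975.0 − 57)/(57 − 14.00) = 3330 L/s.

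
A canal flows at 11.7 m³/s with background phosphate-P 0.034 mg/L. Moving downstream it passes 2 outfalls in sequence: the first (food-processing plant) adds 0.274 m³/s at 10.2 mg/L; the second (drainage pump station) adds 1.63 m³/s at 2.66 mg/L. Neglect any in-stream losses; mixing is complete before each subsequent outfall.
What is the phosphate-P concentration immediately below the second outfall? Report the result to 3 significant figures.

0.553 mg/L

Below outfall 1: Q → 11.97 m³/s, C = (11.70·0.03400 + 0.2740·10.20)/11.97 = 0.2666 mg/L.
Below outfall 2: Q → 13.60 m³/s, C = (11.97·0.2666 + 1.630·2.660)/13.60 = 0.5534 mg/L.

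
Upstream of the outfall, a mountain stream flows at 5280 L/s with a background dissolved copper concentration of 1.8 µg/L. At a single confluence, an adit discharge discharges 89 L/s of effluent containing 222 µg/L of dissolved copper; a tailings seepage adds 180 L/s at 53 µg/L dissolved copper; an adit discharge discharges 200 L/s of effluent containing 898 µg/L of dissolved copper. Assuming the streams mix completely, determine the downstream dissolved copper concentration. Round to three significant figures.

Mass balance: C = (5280·1.800 + 89.00·222.0 + 180.0·53.00 + 200.0·898.0) / 5749 = 218400/5749 = 37.99 µg/L.

38.0 µg/L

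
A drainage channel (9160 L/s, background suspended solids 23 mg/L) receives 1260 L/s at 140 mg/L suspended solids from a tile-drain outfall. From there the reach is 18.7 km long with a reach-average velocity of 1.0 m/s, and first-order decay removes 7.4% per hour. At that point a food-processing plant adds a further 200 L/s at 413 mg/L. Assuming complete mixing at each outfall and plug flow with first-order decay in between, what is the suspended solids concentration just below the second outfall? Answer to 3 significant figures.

Flow-weighted average: C = (9160·23.00 + 1260·140.0) / 10420 = 387100/10420 = 37.15 mg/L; combined flow 10420 L/s.
Travel time t = 18.7·1000 / 1.0 = 18700 s = 5.194 h.
7.4%/h lost → k = −ln(1 − 0.074) = 0.07688 h⁻¹.
After decay, C = 37.15 × e^(−kt) = 37.15 × 0.6708 = 24.92 mg/L.
Second outfall: C = (10420·24.92 + 200.0·413.0)/10620 = 32.23 mg/L.

32.2 mg/L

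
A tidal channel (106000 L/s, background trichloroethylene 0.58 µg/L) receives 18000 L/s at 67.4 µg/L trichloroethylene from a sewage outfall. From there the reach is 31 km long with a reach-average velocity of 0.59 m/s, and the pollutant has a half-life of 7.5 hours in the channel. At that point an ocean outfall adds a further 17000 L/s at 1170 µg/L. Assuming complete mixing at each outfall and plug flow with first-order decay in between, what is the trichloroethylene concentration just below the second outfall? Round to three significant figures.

143 µg/L

Mass balance: C = (106000·0.5800 + 18000·67.40) / 124000 = 1275000/124000 = 10.28 µg/L; combined flow 124000 L/s.
Travel time t = 31·1000 / 0.59 = 52540 s = 14.60 h.
Half-life 7.5 h → k = ln 2 / 7.5 = 0.09242 h⁻¹ = 2.218 d⁻¹.
Decay over the reach: 10.28·exp(−kt) = 10.28·0.2595 = 2.668 µg/L.
At the second outfall, C = (124000·2.668 + 17000·1170) / (124000 + 17000) = 143.4 µg/L.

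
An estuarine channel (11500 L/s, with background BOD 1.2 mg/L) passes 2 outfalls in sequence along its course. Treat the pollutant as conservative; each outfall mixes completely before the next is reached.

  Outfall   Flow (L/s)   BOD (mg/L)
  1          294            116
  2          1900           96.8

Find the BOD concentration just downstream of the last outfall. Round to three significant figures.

Below outfall 1: Q → 11790 L/s, C = (11500·1.200 + 294.0·116.0)/11790 = 4.062 mg/L.
Below outfall 2: Q → 13690 L/s, C = (11790·4.062 + 1900·96.80)/13690 = 16.93 mg/L.

16.9 mg/L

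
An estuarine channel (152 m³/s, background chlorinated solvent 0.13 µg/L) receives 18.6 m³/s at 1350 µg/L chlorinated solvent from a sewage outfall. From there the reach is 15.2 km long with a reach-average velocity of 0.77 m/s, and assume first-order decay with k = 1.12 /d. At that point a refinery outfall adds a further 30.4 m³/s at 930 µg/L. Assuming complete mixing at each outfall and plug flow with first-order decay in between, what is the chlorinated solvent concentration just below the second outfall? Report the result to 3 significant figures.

Flow-weighted average: C = (152.0·0.1300 + 18.60·1350) / 170.6 = 25130/170.6 = 147.3 µg/L; combined flow 170.6 m³/s.
Travel time t = 15.2·1000 / 0.77 = 19740 s = 5.483 h.
Applying C = C₀e^(−kt): 147.3 × 0.7742 = 114.0 µg/L.
At the second outfall, C = (170.6·114.0 + 30.40·930.0) / (170.6 + 30.40) = 237.5 µg/L.

237 µg/L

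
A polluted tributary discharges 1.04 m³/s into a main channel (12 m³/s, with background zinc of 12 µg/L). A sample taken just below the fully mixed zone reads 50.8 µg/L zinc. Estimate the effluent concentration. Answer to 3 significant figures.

498 µg/L

Mass balance: 12.00·12.00 + 1.040·Cₑ = 13.04·50.80
→ Cₑ = (13.04·50.80 − 12.00·12.00) / 1.040 = 498.5 µg/L.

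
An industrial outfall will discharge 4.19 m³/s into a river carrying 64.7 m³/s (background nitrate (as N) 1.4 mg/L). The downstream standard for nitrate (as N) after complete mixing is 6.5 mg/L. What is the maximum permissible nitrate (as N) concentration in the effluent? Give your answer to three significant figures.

At the limit, (Qr·Cr + Qe·Cₑ)/(Qr + Qe) = 6.5:
Cₑ = (68.89·6.5 − 64.70·1.400) / 4.190 = 85.25 mg/L.

85.3 mg/L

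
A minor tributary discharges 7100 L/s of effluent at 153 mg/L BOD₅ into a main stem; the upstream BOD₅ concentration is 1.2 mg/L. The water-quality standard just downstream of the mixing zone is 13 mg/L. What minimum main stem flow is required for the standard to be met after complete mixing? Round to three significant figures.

84200 L/s

Set C_mix = 13: (Q·1.200 + 7100·153.0) / (Q + 7100) = 13
→ Q = 7100·(153.0 − 13)/(13 − 1.200) = 84240 L/s.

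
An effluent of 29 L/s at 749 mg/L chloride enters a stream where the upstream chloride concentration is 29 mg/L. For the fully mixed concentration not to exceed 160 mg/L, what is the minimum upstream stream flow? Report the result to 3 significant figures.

130 L/s

Set C_mix = 160: (Q·29.00 + 29.00·749.0) / (Q + 29.00) = 160
→ Q = 29.00·(749.0 − 160)/(160 − 29.00) = 130.4 L/s.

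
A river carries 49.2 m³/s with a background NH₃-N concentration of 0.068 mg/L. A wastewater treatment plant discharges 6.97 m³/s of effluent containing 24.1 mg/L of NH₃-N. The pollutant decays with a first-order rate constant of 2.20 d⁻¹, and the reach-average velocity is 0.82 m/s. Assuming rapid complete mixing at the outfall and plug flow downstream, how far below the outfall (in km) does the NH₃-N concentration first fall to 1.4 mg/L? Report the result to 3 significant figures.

Mixed concentration C = ΣQC/ΣQ = (49.20·0.06800 + 6.970·24.10) / 56.17 = 171.3/56.17 = 3.050 mg/L.
Set 3.050·exp(−k·t) = 1.4 → t = ln(3.050/1.4)/k = 30580 s = 8.495 h.
Distance = v·t = 0.82·30580 = 25080 m = 25.08 km.

25.1 km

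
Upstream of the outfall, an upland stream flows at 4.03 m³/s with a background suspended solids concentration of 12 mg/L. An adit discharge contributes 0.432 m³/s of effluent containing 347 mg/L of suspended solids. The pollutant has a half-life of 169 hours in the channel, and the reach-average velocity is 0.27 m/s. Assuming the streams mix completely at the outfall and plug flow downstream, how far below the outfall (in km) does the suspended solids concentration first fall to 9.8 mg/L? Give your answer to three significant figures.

After mixing, C = (4.030·12.00 + 0.4320·347.0) / 4.462 = 198.3/4.462 = 44.43 mg/L.
Half-life 169 h → k = ln 2 / 169 = 0.004101 h⁻¹ = 0.09844 d⁻¹.
Set 44.43·exp(−k·t) = 9.8 → t = ln(44.43/9.8)/k = 1327000 s = 368.6 h.
Distance = v·t = 0.27·1327000 = 358200 m = 358.2 km.

358 km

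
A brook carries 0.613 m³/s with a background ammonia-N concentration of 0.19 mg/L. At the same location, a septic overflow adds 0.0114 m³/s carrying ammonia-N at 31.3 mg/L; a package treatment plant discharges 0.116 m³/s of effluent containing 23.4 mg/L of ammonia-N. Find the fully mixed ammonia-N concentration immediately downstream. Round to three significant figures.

After mixing, C = (0.6130·0.1900 + 0.01140·31.30 + 0.1160·23.40) / 0.7404 = 3.188/0.7404 = 4.305 mg/L.

4.31 mg/L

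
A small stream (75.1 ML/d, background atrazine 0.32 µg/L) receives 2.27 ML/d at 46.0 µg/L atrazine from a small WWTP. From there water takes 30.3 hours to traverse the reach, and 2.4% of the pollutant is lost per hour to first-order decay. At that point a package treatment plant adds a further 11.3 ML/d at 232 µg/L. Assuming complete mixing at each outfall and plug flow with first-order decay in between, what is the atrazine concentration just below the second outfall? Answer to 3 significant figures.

Conservation of mass: C = (75.10·0.3200 + 2.270·46.00) / 77.37 = 128.5/77.37 = 1.660 µg/L; combined flow 77.37 ML/d.
2.4%/h lost → k = −ln(1 − 0.024) = 0.02429 h⁻¹.
Decay over the reach: 1.660·exp(−kt) = 1.660·0.4790 = 0.7952 µg/L.
At the second outfall, C = (77.37·0.7952 + 11.30·232.0) / (77.37 + 11.30) = 30.26 µg/L.

30.3 µg/L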